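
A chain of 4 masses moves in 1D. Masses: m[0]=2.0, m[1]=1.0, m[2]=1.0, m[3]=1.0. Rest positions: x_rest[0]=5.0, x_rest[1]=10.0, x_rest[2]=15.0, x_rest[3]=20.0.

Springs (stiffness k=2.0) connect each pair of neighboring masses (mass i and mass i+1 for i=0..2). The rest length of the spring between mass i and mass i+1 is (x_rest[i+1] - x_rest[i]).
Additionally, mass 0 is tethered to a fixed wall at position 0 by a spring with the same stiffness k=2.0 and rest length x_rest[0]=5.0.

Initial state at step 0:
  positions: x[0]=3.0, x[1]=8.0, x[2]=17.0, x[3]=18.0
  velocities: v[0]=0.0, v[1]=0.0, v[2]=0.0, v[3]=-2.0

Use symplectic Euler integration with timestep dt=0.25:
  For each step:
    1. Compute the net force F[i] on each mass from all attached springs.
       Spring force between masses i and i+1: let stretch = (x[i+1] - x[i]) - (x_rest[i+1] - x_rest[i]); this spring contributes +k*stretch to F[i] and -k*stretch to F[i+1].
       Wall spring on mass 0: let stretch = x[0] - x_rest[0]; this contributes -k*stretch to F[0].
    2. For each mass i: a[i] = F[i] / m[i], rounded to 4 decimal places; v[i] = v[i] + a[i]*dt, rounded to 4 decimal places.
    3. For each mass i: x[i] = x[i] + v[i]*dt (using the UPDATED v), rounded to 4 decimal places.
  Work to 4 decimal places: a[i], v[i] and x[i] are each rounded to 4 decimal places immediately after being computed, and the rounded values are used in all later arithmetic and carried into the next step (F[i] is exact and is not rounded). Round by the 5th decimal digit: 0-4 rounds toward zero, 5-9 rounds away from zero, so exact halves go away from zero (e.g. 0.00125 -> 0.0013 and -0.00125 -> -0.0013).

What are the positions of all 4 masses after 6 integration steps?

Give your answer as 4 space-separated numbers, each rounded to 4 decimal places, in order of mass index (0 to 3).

Step 0: x=[3.0000 8.0000 17.0000 18.0000] v=[0.0000 0.0000 0.0000 -2.0000]
Step 1: x=[3.1250 8.5000 16.0000 18.0000] v=[0.5000 2.0000 -4.0000 0.0000]
Step 2: x=[3.3906 9.2656 14.3125 18.3750] v=[1.0625 3.0625 -6.7500 1.5000]
Step 3: x=[3.8115 9.9277 12.5020 18.8672] v=[1.6836 2.6485 -7.2422 1.9688]
Step 4: x=[4.3765 10.1471 11.1653 19.1888] v=[2.2598 0.8776 -5.3468 1.2862]
Step 5: x=[5.0286 9.7725 10.7043 19.1324] v=[2.6083 -1.4986 -1.8442 -0.2256]
Step 6: x=[5.6629 8.9213 11.1803 18.6475] v=[2.5371 -3.4047 1.9040 -1.9397]

Answer: 5.6629 8.9213 11.1803 18.6475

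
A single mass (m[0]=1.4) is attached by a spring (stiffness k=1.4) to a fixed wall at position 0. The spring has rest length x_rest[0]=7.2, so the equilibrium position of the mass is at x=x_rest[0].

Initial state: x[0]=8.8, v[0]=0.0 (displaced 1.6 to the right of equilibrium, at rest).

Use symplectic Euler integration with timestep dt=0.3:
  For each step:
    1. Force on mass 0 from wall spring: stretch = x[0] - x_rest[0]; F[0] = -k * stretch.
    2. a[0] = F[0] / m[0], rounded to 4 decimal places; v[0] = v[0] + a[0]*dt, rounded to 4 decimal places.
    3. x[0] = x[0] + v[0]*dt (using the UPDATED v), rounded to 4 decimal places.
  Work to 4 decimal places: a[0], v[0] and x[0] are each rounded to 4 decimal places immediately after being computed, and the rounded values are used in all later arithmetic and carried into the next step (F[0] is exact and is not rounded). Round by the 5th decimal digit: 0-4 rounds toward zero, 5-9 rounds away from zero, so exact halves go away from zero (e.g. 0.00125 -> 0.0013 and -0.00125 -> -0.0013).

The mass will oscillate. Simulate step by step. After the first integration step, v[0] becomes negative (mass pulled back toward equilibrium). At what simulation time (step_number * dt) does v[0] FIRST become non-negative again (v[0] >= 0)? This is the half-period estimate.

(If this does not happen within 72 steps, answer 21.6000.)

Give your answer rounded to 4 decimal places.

Answer: 3.3000

Derivation:
Step 0: x=[8.8000] v=[0.0000]
Step 1: x=[8.6560] v=[-0.4800]
Step 2: x=[8.3810] v=[-0.9168]
Step 3: x=[7.9997] v=[-1.2711]
Step 4: x=[7.5464] v=[-1.5110]
Step 5: x=[7.0619] v=[-1.6149]
Step 6: x=[6.5899] v=[-1.5735]
Step 7: x=[6.1728] v=[-1.3905]
Step 8: x=[5.8481] v=[-1.0823]
Step 9: x=[5.6451] v=[-0.6767]
Step 10: x=[5.5820] v=[-0.2102]
Step 11: x=[5.6646] v=[0.2752]
First v>=0 after going negative at step 11, time=3.3000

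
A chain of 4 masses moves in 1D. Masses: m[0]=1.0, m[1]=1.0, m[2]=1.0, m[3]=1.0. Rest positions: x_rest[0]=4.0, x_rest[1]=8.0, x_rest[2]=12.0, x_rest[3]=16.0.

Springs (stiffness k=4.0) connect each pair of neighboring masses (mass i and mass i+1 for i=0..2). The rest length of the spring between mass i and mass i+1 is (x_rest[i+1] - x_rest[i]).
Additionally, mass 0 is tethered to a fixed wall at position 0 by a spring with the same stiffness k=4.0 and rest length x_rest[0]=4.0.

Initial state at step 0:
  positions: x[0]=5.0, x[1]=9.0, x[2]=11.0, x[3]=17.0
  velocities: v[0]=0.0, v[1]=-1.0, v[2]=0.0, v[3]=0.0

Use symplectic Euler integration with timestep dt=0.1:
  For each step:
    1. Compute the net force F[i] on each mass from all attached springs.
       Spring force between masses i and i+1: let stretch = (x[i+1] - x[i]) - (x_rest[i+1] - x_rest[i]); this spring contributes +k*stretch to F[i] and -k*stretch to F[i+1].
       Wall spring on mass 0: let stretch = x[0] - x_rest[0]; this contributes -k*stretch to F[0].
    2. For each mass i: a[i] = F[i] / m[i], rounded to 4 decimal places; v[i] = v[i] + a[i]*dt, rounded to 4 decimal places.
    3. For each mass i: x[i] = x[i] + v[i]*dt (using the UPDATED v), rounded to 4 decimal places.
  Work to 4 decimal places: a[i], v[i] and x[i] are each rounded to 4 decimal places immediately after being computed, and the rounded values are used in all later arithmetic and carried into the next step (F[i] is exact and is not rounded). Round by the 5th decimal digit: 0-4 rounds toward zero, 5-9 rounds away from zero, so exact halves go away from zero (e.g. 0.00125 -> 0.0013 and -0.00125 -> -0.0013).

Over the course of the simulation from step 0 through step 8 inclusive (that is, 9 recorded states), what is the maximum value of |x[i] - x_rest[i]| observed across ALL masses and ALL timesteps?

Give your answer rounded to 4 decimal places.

Answer: 1.4799

Derivation:
Step 0: x=[5.0000 9.0000 11.0000 17.0000] v=[0.0000 -1.0000 0.0000 0.0000]
Step 1: x=[4.9600 8.8200 11.1600 16.9200] v=[-0.4000 -1.8000 1.6000 -0.8000]
Step 2: x=[4.8760 8.5792 11.4568 16.7696] v=[-0.8400 -2.4080 2.9680 -1.5040]
Step 3: x=[4.7451 8.3054 11.8510 16.5667] v=[-1.3091 -2.7382 3.9421 -2.0291]
Step 4: x=[4.5668 8.0310 12.2920 16.3352] v=[-1.7830 -2.7441 4.4101 -2.3154]
Step 5: x=[4.3444 7.7885 12.7243 16.1019] v=[-2.2240 -2.4254 4.3230 -2.3327]
Step 6: x=[4.0860 7.6056 13.0943 15.8935] v=[-2.5841 -1.8287 3.6997 -2.0837]
Step 7: x=[3.8049 7.5015 13.3567 15.7332] v=[-2.8107 -1.0411 2.6239 -1.6034]
Step 8: x=[3.5195 7.4837 13.4799 15.6378] v=[-2.8540 -0.1777 1.2324 -0.9540]
Max displacement = 1.4799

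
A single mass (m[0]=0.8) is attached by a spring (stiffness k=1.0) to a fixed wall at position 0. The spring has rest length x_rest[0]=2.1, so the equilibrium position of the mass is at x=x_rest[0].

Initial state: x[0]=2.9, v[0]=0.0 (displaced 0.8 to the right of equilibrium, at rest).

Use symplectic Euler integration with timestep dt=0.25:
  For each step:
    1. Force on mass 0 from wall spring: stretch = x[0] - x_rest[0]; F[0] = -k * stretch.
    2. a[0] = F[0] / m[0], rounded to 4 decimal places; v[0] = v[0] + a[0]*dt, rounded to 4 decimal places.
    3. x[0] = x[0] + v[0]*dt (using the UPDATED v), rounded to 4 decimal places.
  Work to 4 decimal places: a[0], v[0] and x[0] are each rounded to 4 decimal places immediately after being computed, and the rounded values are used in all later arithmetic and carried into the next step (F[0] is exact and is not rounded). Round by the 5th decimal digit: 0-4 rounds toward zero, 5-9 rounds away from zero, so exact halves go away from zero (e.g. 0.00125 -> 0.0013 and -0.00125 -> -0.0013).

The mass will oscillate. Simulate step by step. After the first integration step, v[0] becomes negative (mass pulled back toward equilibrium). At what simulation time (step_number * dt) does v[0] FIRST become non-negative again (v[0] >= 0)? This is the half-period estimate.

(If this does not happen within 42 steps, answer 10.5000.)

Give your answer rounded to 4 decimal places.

Step 0: x=[2.9000] v=[0.0000]
Step 1: x=[2.8375] v=[-0.2500]
Step 2: x=[2.7174] v=[-0.4805]
Step 3: x=[2.5490] v=[-0.6735]
Step 4: x=[2.3456] v=[-0.8138]
Step 5: x=[2.1230] v=[-0.8906]
Step 6: x=[1.8986] v=[-0.8978]
Step 7: x=[1.6899] v=[-0.8349]
Step 8: x=[1.5132] v=[-0.7068]
Step 9: x=[1.3824] v=[-0.5234]
Step 10: x=[1.3076] v=[-0.2992]
Step 11: x=[1.2947] v=[-0.0516]
Step 12: x=[1.3447] v=[0.2001]
First v>=0 after going negative at step 12, time=3.0000

Answer: 3.0000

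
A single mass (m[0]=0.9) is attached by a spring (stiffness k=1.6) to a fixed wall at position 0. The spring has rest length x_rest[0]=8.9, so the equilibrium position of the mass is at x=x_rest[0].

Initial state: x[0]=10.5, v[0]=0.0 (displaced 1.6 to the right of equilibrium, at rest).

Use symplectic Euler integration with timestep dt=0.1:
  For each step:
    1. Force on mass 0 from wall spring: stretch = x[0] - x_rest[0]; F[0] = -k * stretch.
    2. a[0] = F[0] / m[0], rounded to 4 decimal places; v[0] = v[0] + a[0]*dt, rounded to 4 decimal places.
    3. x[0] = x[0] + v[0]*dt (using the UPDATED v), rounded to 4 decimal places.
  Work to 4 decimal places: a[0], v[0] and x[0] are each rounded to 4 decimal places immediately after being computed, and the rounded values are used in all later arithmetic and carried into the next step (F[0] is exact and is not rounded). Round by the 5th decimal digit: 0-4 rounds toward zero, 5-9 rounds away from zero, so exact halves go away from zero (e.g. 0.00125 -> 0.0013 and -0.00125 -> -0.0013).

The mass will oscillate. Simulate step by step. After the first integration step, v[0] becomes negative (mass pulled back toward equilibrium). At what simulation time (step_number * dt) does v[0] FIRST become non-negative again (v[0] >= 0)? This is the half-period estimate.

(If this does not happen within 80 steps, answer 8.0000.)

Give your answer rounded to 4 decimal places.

Answer: 2.4000

Derivation:
Step 0: x=[10.5000] v=[0.0000]
Step 1: x=[10.4716] v=[-0.2844]
Step 2: x=[10.4152] v=[-0.5638]
Step 3: x=[10.3319] v=[-0.8332]
Step 4: x=[10.2231] v=[-1.0878]
Step 5: x=[10.0908] v=[-1.3230]
Step 6: x=[9.9373] v=[-1.5347]
Step 7: x=[9.7654] v=[-1.7191]
Step 8: x=[9.5781] v=[-1.8730]
Step 9: x=[9.3787] v=[-1.9936]
Step 10: x=[9.1708] v=[-2.0787]
Step 11: x=[8.9581] v=[-2.1268]
Step 12: x=[8.7444] v=[-2.1371]
Step 13: x=[8.5335] v=[-2.1094]
Step 14: x=[8.3291] v=[-2.0442]
Step 15: x=[8.1348] v=[-1.9427]
Step 16: x=[7.9541] v=[-1.8067]
Step 17: x=[7.7903] v=[-1.6385]
Step 18: x=[7.6462] v=[-1.4412]
Step 19: x=[7.5244] v=[-1.2183]
Step 20: x=[7.4270] v=[-0.9738]
Step 21: x=[7.3558] v=[-0.7119]
Step 22: x=[7.3121] v=[-0.4374]
Step 23: x=[7.2966] v=[-0.1551]
Step 24: x=[7.3096] v=[0.1300]
First v>=0 after going negative at step 24, time=2.4000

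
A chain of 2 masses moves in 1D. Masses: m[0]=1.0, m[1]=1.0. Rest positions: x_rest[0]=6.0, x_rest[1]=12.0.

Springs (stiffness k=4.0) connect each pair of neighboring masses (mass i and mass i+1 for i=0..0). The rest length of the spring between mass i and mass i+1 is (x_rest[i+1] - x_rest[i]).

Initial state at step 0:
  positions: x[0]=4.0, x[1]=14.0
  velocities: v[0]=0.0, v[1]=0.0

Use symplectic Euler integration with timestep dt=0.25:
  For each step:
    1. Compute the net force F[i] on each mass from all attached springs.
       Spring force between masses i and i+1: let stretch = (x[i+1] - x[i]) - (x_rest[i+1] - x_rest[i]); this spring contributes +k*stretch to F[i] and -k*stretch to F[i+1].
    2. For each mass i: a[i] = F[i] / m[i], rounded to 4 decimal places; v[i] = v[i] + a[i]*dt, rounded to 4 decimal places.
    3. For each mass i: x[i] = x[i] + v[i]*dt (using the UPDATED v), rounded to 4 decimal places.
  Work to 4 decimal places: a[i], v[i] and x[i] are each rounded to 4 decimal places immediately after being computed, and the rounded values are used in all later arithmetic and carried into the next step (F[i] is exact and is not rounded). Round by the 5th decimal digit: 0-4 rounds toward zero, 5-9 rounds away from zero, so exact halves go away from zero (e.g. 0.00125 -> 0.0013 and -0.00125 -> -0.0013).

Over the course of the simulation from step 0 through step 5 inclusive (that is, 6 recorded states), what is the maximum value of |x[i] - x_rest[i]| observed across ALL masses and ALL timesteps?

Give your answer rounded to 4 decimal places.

Answer: 2.1250

Derivation:
Step 0: x=[4.0000 14.0000] v=[0.0000 0.0000]
Step 1: x=[5.0000 13.0000] v=[4.0000 -4.0000]
Step 2: x=[6.5000 11.5000] v=[6.0000 -6.0000]
Step 3: x=[7.7500 10.2500] v=[5.0000 -5.0000]
Step 4: x=[8.1250 9.8750] v=[1.5000 -1.5000]
Step 5: x=[7.4375 10.5625] v=[-2.7500 2.7500]
Max displacement = 2.1250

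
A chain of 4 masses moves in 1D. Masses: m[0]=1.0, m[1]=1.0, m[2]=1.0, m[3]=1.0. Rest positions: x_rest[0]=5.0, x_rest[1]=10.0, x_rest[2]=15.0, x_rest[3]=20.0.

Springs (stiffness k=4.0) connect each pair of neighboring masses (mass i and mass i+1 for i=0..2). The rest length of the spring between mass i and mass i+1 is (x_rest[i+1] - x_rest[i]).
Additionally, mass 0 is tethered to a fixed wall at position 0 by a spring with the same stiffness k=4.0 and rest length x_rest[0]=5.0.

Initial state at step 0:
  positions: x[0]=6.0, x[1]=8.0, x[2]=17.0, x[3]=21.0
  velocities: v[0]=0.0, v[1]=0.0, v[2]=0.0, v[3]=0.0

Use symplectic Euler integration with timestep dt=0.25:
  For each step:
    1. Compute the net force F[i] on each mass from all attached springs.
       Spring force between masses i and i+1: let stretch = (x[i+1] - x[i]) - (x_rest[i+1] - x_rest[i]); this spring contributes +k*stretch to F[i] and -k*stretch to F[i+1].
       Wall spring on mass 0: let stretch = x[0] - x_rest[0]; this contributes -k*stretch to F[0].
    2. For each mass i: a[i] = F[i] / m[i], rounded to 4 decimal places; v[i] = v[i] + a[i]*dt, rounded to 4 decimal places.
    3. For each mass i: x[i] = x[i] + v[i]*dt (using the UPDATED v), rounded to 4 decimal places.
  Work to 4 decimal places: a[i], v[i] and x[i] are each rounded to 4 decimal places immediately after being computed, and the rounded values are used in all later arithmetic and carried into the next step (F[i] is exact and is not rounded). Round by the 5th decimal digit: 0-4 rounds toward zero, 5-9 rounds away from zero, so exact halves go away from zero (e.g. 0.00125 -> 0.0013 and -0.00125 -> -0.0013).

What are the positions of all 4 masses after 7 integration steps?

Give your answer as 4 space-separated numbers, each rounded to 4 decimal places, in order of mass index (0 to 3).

Step 0: x=[6.0000 8.0000 17.0000 21.0000] v=[0.0000 0.0000 0.0000 0.0000]
Step 1: x=[5.0000 9.7500 15.7500 21.2500] v=[-4.0000 7.0000 -5.0000 1.0000]
Step 2: x=[3.9375 11.8125 14.3750 21.3750] v=[-4.2500 8.2500 -5.5000 0.5000]
Step 3: x=[3.8594 12.5469 14.1094 21.0000] v=[-0.3125 2.9375 -1.0625 -1.5000]
Step 4: x=[4.9883 11.5000 15.1758 20.1524] v=[4.5156 -4.1875 4.2656 -3.3906]
Step 5: x=[6.4981 9.7442 16.5674 19.3106] v=[6.0390 -7.0234 5.5664 -3.3672]
Step 6: x=[7.1949 8.8826 16.9390 19.0330] v=[2.7870 -3.4463 1.4864 -1.1104]
Step 7: x=[6.5149 9.6132 15.8200 19.4819] v=[-2.7202 2.9224 -4.4760 1.7956]

Answer: 6.5149 9.6132 15.8200 19.4819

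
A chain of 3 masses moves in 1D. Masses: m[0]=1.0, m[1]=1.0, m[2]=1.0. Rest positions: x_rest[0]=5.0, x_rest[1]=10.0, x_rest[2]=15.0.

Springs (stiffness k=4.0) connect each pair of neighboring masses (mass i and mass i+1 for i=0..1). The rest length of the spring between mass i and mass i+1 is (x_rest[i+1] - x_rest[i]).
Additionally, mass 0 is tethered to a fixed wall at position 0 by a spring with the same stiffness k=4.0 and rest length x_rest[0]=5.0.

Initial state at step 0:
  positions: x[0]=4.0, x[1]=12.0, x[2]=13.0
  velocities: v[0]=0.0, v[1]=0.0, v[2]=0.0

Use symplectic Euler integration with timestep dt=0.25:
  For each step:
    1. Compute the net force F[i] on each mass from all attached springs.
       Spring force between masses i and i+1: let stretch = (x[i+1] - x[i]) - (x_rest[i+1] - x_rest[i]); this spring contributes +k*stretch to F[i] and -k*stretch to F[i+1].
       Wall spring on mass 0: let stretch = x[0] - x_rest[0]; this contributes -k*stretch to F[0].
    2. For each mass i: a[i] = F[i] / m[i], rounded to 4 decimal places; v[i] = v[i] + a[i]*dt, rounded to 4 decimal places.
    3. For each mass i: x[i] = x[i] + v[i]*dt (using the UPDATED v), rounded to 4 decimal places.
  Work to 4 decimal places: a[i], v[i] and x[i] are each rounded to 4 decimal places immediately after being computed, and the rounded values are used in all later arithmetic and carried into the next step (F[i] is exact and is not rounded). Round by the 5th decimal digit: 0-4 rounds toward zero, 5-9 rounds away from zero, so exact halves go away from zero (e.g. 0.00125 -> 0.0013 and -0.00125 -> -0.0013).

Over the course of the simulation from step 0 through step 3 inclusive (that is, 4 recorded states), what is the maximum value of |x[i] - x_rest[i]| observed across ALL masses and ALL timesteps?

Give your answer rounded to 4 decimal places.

Answer: 2.7187

Derivation:
Step 0: x=[4.0000 12.0000 13.0000] v=[0.0000 0.0000 0.0000]
Step 1: x=[5.0000 10.2500 14.0000] v=[4.0000 -7.0000 4.0000]
Step 2: x=[6.0625 8.1250 15.3125] v=[4.2500 -8.5000 5.2500]
Step 3: x=[6.1250 7.2813 16.0781] v=[0.2500 -3.3750 3.0625]
Max displacement = 2.7187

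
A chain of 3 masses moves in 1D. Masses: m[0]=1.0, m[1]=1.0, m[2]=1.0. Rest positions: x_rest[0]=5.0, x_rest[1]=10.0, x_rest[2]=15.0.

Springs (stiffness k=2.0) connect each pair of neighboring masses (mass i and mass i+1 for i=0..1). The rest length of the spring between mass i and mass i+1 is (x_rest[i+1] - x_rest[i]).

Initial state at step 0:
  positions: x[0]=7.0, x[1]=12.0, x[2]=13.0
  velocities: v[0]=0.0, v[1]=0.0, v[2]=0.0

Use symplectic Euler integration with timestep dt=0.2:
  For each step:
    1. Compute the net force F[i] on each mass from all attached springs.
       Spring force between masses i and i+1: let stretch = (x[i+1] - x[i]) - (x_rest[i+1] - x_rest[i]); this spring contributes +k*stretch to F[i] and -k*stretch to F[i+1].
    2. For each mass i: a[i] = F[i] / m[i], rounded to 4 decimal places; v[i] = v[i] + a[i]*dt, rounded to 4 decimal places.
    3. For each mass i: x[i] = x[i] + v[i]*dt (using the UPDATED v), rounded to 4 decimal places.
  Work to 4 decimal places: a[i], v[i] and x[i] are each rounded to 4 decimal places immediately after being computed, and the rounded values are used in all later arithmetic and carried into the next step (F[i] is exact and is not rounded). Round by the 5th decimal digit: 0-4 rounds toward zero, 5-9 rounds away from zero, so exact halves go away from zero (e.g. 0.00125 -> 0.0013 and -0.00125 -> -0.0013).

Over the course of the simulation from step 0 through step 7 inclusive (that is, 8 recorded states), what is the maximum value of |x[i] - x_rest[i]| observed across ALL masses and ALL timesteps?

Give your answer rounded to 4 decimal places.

Answer: 2.3145

Derivation:
Step 0: x=[7.0000 12.0000 13.0000] v=[0.0000 0.0000 0.0000]
Step 1: x=[7.0000 11.6800 13.3200] v=[0.0000 -1.6000 1.6000]
Step 2: x=[6.9744 11.1168 13.9088] v=[-0.1280 -2.8160 2.9440]
Step 3: x=[6.8802 10.4456 14.6742] v=[-0.4710 -3.3562 3.8272]
Step 4: x=[6.6712 9.8274 15.5014] v=[-1.0448 -3.0909 4.1358]
Step 5: x=[6.3147 9.4106 16.2746] v=[-1.7823 -2.0838 3.8662]
Step 6: x=[5.8059 9.2953 16.8987] v=[-2.5439 -0.5766 3.1206]
Step 7: x=[5.1763 9.5091 17.3145] v=[-3.1481 1.0690 2.0792]
Max displacement = 2.3145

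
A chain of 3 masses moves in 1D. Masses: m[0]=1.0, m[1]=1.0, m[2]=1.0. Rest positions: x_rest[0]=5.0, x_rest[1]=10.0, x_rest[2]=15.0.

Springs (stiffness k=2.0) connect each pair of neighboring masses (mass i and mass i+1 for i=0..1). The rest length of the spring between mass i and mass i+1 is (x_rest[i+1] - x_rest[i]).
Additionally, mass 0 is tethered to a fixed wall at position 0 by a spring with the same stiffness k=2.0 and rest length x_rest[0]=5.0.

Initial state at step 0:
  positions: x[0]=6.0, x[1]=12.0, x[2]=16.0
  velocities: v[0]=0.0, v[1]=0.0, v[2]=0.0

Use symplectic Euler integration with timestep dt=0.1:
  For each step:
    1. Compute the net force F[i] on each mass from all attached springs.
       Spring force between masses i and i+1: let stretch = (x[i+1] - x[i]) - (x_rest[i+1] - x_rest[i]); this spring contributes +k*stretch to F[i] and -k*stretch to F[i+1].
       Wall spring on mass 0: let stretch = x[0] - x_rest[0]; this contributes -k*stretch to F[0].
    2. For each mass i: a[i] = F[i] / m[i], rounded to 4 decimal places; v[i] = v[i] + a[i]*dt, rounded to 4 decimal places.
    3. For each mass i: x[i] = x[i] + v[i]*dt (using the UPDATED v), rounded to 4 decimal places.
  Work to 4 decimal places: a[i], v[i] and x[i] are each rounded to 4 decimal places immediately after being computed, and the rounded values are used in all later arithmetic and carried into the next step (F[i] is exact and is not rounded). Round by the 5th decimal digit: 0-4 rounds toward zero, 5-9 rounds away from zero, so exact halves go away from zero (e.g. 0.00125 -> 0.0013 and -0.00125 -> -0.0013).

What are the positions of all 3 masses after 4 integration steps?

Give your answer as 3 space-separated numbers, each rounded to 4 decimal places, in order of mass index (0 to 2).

Step 0: x=[6.0000 12.0000 16.0000] v=[0.0000 0.0000 0.0000]
Step 1: x=[6.0000 11.9600 16.0200] v=[0.0000 -0.4000 0.2000]
Step 2: x=[5.9992 11.8820 16.0588] v=[-0.0080 -0.7800 0.3880]
Step 3: x=[5.9961 11.7699 16.1141] v=[-0.0313 -1.1212 0.5526]
Step 4: x=[5.9885 11.6292 16.1825] v=[-0.0758 -1.4071 0.6838]

Answer: 5.9885 11.6292 16.1825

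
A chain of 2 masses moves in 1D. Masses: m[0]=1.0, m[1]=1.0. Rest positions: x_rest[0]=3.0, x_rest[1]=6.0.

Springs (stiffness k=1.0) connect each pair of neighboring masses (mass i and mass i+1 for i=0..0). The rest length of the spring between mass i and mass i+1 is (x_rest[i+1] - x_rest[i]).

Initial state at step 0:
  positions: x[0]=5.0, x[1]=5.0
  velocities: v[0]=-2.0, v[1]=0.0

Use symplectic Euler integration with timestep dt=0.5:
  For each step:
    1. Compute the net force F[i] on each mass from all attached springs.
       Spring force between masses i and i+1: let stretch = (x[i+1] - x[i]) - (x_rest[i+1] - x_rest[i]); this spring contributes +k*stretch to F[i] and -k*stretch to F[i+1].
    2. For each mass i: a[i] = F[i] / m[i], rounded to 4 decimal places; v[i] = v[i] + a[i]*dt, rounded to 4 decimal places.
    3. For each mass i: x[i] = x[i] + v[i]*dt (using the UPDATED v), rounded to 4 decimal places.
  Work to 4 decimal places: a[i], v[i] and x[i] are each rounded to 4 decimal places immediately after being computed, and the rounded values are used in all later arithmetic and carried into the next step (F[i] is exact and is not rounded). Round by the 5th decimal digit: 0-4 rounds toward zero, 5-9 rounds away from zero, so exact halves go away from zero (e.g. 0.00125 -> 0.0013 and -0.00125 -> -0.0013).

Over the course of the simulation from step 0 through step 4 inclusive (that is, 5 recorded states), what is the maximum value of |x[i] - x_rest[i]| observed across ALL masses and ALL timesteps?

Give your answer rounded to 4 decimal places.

Step 0: x=[5.0000 5.0000] v=[-2.0000 0.0000]
Step 1: x=[3.2500 5.7500] v=[-3.5000 1.5000]
Step 2: x=[1.3750 6.6250] v=[-3.7500 1.7500]
Step 3: x=[0.0625 6.9375] v=[-2.6250 0.6250]
Step 4: x=[-0.2813 6.2813] v=[-0.6875 -1.3125]
Max displacement = 3.2813

Answer: 3.2813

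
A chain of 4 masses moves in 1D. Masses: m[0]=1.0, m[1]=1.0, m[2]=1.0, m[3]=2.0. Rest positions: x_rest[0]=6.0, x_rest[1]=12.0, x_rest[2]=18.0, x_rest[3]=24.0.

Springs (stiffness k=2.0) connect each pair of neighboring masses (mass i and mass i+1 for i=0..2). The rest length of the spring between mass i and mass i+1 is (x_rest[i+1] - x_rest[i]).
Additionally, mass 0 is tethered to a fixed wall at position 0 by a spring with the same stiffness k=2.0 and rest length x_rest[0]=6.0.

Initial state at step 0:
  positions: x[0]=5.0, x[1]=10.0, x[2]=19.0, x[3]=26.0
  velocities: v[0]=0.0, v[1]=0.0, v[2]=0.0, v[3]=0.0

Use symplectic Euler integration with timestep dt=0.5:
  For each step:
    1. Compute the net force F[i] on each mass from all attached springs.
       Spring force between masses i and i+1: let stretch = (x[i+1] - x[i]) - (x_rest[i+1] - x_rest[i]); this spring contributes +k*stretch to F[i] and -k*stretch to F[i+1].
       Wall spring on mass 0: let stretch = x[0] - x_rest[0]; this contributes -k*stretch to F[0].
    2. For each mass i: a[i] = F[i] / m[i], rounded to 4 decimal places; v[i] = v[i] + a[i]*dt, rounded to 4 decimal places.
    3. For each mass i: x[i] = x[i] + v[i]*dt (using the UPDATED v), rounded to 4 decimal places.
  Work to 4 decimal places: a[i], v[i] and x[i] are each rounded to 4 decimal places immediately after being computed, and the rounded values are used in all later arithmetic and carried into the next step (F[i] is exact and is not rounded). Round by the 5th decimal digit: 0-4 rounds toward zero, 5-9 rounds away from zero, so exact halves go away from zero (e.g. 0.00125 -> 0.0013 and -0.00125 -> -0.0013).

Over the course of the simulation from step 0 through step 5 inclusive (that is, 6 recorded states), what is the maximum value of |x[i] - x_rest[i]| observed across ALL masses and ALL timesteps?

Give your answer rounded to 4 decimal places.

Answer: 2.4688

Derivation:
Step 0: x=[5.0000 10.0000 19.0000 26.0000] v=[0.0000 0.0000 0.0000 0.0000]
Step 1: x=[5.0000 12.0000 18.0000 25.7500] v=[0.0000 4.0000 -2.0000 -0.5000]
Step 2: x=[6.0000 13.5000 17.8750 25.0625] v=[2.0000 3.0000 -0.2500 -1.3750]
Step 3: x=[7.7500 13.4375 19.1563 24.0781] v=[3.5000 -0.1250 2.5625 -1.9688]
Step 4: x=[8.4688 13.3907 20.0391 23.3633] v=[1.4375 -0.0937 1.7655 -1.4297]
Step 5: x=[7.4141 14.2071 19.2598 23.3174] v=[-2.1094 1.6328 -1.5587 -0.0918]
Max displacement = 2.4688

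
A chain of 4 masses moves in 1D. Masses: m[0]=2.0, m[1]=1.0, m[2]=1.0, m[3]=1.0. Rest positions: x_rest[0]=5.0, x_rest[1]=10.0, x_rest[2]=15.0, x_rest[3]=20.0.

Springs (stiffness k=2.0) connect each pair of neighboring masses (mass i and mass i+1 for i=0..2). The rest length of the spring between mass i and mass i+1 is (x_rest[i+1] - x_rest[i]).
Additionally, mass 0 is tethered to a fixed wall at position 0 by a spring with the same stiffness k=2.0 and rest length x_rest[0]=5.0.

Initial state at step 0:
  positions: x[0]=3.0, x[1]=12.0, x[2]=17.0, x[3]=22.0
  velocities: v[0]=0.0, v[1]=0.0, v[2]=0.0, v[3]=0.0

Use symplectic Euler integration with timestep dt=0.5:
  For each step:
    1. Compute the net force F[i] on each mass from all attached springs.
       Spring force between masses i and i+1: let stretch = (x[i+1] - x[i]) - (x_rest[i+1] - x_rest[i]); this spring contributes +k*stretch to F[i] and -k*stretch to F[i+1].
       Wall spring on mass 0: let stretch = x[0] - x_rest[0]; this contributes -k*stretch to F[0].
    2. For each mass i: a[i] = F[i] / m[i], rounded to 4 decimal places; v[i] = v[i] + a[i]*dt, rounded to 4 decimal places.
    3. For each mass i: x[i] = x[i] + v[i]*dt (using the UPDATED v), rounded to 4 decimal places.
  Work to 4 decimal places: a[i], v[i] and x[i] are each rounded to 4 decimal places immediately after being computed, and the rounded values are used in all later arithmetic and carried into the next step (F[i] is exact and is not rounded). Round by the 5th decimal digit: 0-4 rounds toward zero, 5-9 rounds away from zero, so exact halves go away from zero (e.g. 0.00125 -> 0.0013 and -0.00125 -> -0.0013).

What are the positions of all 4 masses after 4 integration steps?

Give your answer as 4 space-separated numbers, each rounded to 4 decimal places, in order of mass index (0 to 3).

Answer: 6.8125 11.8438 14.0625 19.9375

Derivation:
Step 0: x=[3.0000 12.0000 17.0000 22.0000] v=[0.0000 0.0000 0.0000 0.0000]
Step 1: x=[4.5000 10.0000 17.0000 22.0000] v=[3.0000 -4.0000 0.0000 0.0000]
Step 2: x=[6.2500 8.7500 16.0000 22.0000] v=[3.5000 -2.5000 -2.0000 0.0000]
Step 3: x=[7.0625 9.8750 14.3750 21.5000] v=[1.6250 2.2500 -3.2500 -1.0000]
Step 4: x=[6.8125 11.8438 14.0625 19.9375] v=[-0.5000 3.9375 -0.6250 -3.1250]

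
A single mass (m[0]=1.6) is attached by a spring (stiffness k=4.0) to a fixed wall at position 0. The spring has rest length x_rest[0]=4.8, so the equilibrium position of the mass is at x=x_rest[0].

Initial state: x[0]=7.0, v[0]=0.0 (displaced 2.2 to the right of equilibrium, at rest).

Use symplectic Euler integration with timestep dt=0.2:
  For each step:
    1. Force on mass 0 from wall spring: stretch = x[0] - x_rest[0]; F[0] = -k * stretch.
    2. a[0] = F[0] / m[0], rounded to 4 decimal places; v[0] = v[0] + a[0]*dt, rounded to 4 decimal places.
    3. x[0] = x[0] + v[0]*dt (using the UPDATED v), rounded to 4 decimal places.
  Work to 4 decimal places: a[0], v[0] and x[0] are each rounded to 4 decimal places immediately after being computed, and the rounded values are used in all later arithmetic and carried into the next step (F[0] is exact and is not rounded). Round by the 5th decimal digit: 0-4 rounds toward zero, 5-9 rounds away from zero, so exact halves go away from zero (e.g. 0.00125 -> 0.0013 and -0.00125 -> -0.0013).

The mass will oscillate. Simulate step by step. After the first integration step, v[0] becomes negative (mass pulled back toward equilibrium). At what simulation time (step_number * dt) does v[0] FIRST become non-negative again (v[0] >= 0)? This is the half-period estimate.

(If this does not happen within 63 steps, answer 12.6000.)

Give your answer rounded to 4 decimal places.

Step 0: x=[7.0000] v=[0.0000]
Step 1: x=[6.7800] v=[-1.1000]
Step 2: x=[6.3620] v=[-2.0900]
Step 3: x=[5.7878] v=[-2.8710]
Step 4: x=[5.1148] v=[-3.3649]
Step 5: x=[4.4103] v=[-3.5223]
Step 6: x=[3.7448] v=[-3.3274]
Step 7: x=[3.1848] v=[-2.7998]
Step 8: x=[2.7864] v=[-1.9922]
Step 9: x=[2.5893] v=[-0.9854]
Step 10: x=[2.6133] v=[0.1200]
First v>=0 after going negative at step 10, time=2.0000

Answer: 2.0000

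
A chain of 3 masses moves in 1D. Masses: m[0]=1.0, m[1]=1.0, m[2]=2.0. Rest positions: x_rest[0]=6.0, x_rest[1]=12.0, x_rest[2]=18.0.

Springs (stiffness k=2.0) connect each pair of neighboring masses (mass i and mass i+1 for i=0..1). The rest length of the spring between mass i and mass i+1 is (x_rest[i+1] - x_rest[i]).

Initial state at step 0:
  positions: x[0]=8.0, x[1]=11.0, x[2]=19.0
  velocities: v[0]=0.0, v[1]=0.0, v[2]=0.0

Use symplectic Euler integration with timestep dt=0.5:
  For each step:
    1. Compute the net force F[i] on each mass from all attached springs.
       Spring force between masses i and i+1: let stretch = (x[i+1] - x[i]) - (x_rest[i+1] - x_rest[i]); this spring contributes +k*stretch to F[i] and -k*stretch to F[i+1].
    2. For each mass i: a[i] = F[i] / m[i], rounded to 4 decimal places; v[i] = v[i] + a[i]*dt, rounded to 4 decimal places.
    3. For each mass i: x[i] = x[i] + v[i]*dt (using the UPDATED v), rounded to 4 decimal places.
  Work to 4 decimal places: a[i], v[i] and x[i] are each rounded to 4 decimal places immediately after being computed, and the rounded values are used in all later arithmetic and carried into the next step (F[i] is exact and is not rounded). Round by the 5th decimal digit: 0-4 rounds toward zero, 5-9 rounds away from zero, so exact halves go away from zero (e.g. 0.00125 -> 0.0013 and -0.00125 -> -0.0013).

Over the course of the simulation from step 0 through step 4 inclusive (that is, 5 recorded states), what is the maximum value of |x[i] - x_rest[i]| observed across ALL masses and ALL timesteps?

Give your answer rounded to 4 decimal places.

Step 0: x=[8.0000 11.0000 19.0000] v=[0.0000 0.0000 0.0000]
Step 1: x=[6.5000 13.5000 18.5000] v=[-3.0000 5.0000 -1.0000]
Step 2: x=[5.5000 15.0000 18.2500] v=[-2.0000 3.0000 -0.5000]
Step 3: x=[6.2500 13.3750 18.6875] v=[1.5000 -3.2500 0.8750]
Step 4: x=[7.5625 10.8438 19.2969] v=[2.6250 -5.0625 1.2188]
Max displacement = 3.0000

Answer: 3.0000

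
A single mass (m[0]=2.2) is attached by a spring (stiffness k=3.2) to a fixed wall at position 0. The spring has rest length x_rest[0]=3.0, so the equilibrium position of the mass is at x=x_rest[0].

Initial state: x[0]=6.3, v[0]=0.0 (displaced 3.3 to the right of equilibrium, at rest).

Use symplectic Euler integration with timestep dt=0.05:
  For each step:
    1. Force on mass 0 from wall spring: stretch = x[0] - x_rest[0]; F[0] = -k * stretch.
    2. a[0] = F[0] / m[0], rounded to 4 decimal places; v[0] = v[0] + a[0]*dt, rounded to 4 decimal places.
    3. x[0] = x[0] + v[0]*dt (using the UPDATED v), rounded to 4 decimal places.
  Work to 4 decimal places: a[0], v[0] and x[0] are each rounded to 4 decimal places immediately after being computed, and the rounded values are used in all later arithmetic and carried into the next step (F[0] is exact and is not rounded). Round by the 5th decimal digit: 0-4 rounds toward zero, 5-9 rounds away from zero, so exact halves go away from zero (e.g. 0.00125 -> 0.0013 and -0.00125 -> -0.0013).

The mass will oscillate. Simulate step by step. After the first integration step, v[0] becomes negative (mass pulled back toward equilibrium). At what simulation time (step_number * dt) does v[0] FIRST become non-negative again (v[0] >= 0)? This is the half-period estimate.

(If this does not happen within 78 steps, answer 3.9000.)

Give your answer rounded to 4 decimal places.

Step 0: x=[6.3000] v=[0.0000]
Step 1: x=[6.2880] v=[-0.2400]
Step 2: x=[6.2640] v=[-0.4791]
Step 3: x=[6.2282] v=[-0.7165]
Step 4: x=[6.1806] v=[-0.9513]
Step 5: x=[6.1215] v=[-1.1826]
Step 6: x=[6.0510] v=[-1.4096]
Step 7: x=[5.9694] v=[-1.6315]
Step 8: x=[5.8770] v=[-1.8475]
Step 9: x=[5.7742] v=[-2.0567]
Step 10: x=[5.6613] v=[-2.2585]
Step 11: x=[5.5387] v=[-2.4521]
Step 12: x=[5.4069] v=[-2.6367]
Step 13: x=[5.2663] v=[-2.8117]
Step 14: x=[5.1175] v=[-2.9765]
Step 15: x=[4.9610] v=[-3.1305]
Step 16: x=[4.7973] v=[-3.2731]
Step 17: x=[4.6271] v=[-3.4038]
Step 18: x=[4.4510] v=[-3.5221]
Step 19: x=[4.2696] v=[-3.6276]
Step 20: x=[4.0836] v=[-3.7199]
Step 21: x=[3.8937] v=[-3.7987]
Step 22: x=[3.7005] v=[-3.8637]
Step 23: x=[3.5048] v=[-3.9146]
Step 24: x=[3.3072] v=[-3.9513]
Step 25: x=[3.1085] v=[-3.9736]
Step 26: x=[2.9094] v=[-3.9815]
Step 27: x=[2.7107] v=[-3.9749]
Step 28: x=[2.5130] v=[-3.9539]
Step 29: x=[2.3171] v=[-3.9185]
Step 30: x=[2.1237] v=[-3.8688]
Step 31: x=[1.9334] v=[-3.8051]
Step 32: x=[1.7470] v=[-3.7275]
Step 33: x=[1.5652] v=[-3.6364]
Step 34: x=[1.3886] v=[-3.5321]
Step 35: x=[1.2179] v=[-3.4149]
Step 36: x=[1.0536] v=[-3.2853]
Step 37: x=[0.8964] v=[-3.1437]
Step 38: x=[0.7469] v=[-2.9907]
Step 39: x=[0.6056] v=[-2.8268]
Step 40: x=[0.4730] v=[-2.6527]
Step 41: x=[0.3496] v=[-2.4689]
Step 42: x=[0.2358] v=[-2.2761]
Step 43: x=[0.1320] v=[-2.0751]
Step 44: x=[0.0387] v=[-1.8665]
Step 45: x=[-0.0439] v=[-1.6511]
Step 46: x=[-0.1154] v=[-1.4297]
Step 47: x=[-0.1756] v=[-1.2031]
Step 48: x=[-0.2242] v=[-0.9721]
Step 49: x=[-0.2611] v=[-0.7376]
Step 50: x=[-0.2861] v=[-0.5004]
Step 51: x=[-0.2992] v=[-0.2614]
Step 52: x=[-0.3003] v=[-0.0215]
Step 53: x=[-0.2894] v=[0.2185]
First v>=0 after going negative at step 53, time=2.6500

Answer: 2.6500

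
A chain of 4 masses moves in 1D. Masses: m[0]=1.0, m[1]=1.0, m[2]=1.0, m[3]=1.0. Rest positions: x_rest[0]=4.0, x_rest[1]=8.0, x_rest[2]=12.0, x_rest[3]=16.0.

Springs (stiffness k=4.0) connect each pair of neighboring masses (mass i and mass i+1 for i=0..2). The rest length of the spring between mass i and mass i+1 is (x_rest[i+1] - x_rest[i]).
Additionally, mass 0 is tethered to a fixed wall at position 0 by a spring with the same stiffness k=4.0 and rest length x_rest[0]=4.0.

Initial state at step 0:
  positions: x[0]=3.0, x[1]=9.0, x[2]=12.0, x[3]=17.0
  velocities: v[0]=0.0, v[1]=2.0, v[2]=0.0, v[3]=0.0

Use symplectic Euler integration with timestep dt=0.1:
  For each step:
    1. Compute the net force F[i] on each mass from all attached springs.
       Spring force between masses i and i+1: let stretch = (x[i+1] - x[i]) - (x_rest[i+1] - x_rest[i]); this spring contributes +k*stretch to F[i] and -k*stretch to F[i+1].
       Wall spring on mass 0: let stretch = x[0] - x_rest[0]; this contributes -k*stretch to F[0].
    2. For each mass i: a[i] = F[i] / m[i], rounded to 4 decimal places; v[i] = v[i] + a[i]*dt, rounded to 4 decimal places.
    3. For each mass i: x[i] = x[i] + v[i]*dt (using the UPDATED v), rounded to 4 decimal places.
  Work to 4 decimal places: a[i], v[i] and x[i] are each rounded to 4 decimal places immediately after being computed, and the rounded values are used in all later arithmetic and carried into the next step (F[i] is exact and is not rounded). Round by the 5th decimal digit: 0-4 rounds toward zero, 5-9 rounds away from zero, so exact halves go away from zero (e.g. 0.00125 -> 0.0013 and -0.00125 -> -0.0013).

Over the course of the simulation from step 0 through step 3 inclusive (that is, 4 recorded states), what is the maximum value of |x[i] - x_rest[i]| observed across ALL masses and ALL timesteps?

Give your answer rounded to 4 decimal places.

Step 0: x=[3.0000 9.0000 12.0000 17.0000] v=[0.0000 2.0000 0.0000 0.0000]
Step 1: x=[3.1200 9.0800 12.0800 16.9600] v=[1.2000 0.8000 0.8000 -0.4000]
Step 2: x=[3.3536 9.0416 12.2352 16.8848] v=[2.3360 -0.3840 1.5520 -0.7520]
Step 3: x=[3.6806 8.9034 12.4486 16.7836] v=[3.2698 -1.3818 2.1344 -1.0118]
Max displacement = 1.0800

Answer: 1.0800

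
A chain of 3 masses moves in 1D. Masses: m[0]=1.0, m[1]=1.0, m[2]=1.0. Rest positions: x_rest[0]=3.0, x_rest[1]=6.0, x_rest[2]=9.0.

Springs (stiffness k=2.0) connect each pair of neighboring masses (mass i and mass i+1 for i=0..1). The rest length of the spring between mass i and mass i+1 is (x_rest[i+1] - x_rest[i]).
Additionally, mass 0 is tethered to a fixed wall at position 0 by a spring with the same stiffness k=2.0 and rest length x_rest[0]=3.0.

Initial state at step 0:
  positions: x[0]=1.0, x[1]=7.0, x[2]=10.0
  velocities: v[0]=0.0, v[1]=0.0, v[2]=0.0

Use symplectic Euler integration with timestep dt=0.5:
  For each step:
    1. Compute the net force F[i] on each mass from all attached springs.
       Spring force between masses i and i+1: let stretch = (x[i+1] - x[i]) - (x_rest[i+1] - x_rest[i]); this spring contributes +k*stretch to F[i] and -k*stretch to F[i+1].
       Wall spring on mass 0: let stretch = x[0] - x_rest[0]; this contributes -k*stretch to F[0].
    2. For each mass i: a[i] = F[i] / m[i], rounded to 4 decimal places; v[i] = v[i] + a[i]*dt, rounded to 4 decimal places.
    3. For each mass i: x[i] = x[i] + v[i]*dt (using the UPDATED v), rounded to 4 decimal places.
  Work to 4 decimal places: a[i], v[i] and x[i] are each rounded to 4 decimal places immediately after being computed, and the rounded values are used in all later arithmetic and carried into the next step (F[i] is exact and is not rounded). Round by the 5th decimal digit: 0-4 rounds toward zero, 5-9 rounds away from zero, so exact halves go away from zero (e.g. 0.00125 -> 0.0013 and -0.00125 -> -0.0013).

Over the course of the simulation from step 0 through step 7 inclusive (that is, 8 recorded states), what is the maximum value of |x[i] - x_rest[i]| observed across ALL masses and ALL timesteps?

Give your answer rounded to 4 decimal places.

Step 0: x=[1.0000 7.0000 10.0000] v=[0.0000 0.0000 0.0000]
Step 1: x=[3.5000 5.5000 10.0000] v=[5.0000 -3.0000 0.0000]
Step 2: x=[5.2500 5.2500 9.2500] v=[3.5000 -0.5000 -1.5000]
Step 3: x=[4.3750 7.0000 8.0000] v=[-1.7500 3.5000 -2.5000]
Step 4: x=[2.6250 7.9375 7.7500] v=[-3.5000 1.8750 -0.5000]
Step 5: x=[2.2188 6.1250 9.0938] v=[-0.8125 -3.6250 2.6875]
Step 6: x=[2.6563 3.8438 10.4532] v=[0.8749 -4.5624 2.7187]
Step 7: x=[2.3594 4.2736 10.0079] v=[-0.5939 0.8595 -0.8907]
Max displacement = 2.2500

Answer: 2.2500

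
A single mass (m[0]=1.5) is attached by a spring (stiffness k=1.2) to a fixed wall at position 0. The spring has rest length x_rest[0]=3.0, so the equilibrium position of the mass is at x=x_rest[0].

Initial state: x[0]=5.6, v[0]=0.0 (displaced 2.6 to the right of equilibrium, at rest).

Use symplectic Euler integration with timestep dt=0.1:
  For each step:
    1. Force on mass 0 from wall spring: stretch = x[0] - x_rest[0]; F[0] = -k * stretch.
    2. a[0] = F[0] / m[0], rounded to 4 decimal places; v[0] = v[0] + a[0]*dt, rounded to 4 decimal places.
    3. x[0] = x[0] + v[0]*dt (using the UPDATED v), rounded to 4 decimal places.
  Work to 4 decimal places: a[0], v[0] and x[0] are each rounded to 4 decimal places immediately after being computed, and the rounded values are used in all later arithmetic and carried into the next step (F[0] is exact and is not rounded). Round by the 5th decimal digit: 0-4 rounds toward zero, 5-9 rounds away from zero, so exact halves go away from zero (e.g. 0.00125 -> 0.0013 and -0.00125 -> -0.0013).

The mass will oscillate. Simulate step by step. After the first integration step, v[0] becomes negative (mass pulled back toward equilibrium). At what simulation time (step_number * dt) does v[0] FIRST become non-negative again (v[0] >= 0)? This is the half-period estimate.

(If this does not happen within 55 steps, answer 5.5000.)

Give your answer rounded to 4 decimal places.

Step 0: x=[5.6000] v=[0.0000]
Step 1: x=[5.5792] v=[-0.2080]
Step 2: x=[5.5378] v=[-0.4143]
Step 3: x=[5.4761] v=[-0.6173]
Step 4: x=[5.3946] v=[-0.8154]
Step 5: x=[5.2939] v=[-1.0070]
Step 6: x=[5.1749] v=[-1.1905]
Step 7: x=[5.0385] v=[-1.3645]
Step 8: x=[4.8857] v=[-1.5276]
Step 9: x=[4.7179] v=[-1.6785]
Step 10: x=[4.5363] v=[-1.8159]
Step 11: x=[4.3424] v=[-1.9388]
Step 12: x=[4.1378] v=[-2.0462]
Step 13: x=[3.9241] v=[-2.1372]
Step 14: x=[3.7030] v=[-2.2111]
Step 15: x=[3.4763] v=[-2.2673]
Step 16: x=[3.2458] v=[-2.3054]
Step 17: x=[3.0133] v=[-2.3251]
Step 18: x=[2.7807] v=[-2.3262]
Step 19: x=[2.5498] v=[-2.3087]
Step 20: x=[2.3225] v=[-2.2727]
Step 21: x=[2.1007] v=[-2.2185]
Step 22: x=[1.8860] v=[-2.1466]
Step 23: x=[1.6803] v=[-2.0575]
Step 24: x=[1.4851] v=[-1.9519]
Step 25: x=[1.3020] v=[-1.8307]
Step 26: x=[1.1325] v=[-1.6949]
Step 27: x=[0.9780] v=[-1.5455]
Step 28: x=[0.8396] v=[-1.3837]
Step 29: x=[0.7185] v=[-1.2109]
Step 30: x=[0.6157] v=[-1.0284]
Step 31: x=[0.5319] v=[-0.8377]
Step 32: x=[0.4679] v=[-0.6403]
Step 33: x=[0.4241] v=[-0.4377]
Step 34: x=[0.4009] v=[-0.2316]
Step 35: x=[0.3985] v=[-0.0237]
Step 36: x=[0.4169] v=[0.1844]
First v>=0 after going negative at step 36, time=3.6000

Answer: 3.6000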